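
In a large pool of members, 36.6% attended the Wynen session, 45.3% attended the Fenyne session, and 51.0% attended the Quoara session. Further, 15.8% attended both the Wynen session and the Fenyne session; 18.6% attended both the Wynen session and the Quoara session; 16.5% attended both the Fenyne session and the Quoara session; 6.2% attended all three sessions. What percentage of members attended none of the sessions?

11.8%

By inclusion-exclusion,
P(≥1) = 36.6 + 45.3 + 51.0 − 15.8 − 18.6 − 16.5 + 6.2 = 88.2%
P(none) = 100% − 88.2% = 11.8%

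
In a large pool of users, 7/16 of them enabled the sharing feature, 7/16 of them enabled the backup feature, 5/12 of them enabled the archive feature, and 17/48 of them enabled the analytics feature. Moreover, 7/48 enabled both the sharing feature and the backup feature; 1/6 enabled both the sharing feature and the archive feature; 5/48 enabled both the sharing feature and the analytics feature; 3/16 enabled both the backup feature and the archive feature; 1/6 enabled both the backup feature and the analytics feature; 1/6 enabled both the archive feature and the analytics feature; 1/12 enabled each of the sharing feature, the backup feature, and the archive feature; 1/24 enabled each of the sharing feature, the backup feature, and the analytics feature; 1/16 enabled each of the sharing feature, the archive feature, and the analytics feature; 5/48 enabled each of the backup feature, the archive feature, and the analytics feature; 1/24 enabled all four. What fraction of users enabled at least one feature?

23/24

Using inclusion–exclusion:
P(at least one) = 7/16 + 7/16 + 5/12 + 17/48 − 7/48 − 1/6 − 5/48 − 3/16 − 1/6 − 1/6 + 1/12 + 1/24 + 1/16 + 5/48 − 1/24 = 23/24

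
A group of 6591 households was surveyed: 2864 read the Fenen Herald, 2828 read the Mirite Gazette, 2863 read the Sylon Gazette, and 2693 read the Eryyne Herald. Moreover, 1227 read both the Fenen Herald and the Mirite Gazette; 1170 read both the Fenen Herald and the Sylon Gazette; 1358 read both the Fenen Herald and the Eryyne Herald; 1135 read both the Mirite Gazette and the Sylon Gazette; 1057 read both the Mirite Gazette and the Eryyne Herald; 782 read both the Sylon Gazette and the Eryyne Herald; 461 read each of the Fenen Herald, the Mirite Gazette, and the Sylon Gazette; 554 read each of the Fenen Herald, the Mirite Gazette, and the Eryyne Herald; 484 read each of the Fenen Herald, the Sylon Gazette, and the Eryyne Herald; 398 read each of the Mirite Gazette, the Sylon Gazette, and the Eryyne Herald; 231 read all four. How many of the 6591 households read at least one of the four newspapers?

6185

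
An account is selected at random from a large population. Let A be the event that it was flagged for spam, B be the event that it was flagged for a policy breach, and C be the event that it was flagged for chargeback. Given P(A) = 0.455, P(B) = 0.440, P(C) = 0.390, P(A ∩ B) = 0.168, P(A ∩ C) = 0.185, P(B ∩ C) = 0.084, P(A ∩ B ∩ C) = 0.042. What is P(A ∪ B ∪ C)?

0.890

Using inclusion–exclusion:
P(A ∪ B ∪ C) = 0.455 + 0.440 + 0.390 − 0.168 − 0.185 − 0.084 + 0.042 = 0.890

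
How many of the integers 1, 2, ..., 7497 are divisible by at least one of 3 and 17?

2793

Using inclusion–exclusion:
2499 + 441 − 147 = 2793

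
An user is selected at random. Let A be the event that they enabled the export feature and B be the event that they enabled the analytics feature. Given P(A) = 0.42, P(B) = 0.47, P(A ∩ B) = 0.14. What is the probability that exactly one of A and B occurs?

0.61

P(exactly one) = 0.42 + 0.47 − 2·0.14 = 0.61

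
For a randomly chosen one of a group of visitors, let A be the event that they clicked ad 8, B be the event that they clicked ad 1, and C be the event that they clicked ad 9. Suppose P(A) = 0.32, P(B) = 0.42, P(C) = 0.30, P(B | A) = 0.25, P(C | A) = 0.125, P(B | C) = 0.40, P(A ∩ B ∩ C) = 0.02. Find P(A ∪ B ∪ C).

0.82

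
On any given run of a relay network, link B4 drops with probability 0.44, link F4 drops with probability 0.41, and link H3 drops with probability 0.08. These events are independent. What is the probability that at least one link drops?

P(none) = (1 − 0.44) × (1 − 0.41) × (1 − 0.08) = 0.56 × 0.59 × 0.92 = 0.303968
P(at least one) = 1 − 0.303968 = 0.696032

0.696032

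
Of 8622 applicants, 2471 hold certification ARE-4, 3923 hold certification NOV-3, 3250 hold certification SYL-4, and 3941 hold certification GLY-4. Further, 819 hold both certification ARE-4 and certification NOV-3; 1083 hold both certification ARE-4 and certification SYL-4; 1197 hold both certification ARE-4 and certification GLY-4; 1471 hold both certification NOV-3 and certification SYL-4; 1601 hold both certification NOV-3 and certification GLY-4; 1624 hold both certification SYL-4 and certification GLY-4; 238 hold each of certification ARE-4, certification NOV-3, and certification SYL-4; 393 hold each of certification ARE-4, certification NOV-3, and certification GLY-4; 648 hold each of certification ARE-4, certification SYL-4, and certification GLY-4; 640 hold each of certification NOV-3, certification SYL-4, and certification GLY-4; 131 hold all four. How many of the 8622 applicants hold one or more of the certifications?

Inclusion–exclusion gives
|union| = 2471 + 3923 + 3250 + 3941 − 819 − 1083 − 1197 − 1471 − 1601 − 1624 + 238 + 393 + 648 + 640 − 131 = 7578

7578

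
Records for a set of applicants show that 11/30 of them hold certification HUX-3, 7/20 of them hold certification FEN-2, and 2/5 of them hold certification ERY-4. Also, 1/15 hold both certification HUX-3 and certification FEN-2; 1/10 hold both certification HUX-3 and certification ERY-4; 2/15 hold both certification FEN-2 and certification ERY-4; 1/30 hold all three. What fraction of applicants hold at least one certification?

17/20

By inclusion–exclusion:
P(≥1) = 11/30 + 7/20 + 2/5 − 1/15 − 1/10 − 2/15 + 1/30 = 17/20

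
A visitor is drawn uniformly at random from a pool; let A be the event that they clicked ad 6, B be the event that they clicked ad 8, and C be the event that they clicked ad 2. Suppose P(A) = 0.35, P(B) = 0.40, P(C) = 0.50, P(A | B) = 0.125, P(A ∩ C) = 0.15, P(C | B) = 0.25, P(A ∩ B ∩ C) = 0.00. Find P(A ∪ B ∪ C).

0.95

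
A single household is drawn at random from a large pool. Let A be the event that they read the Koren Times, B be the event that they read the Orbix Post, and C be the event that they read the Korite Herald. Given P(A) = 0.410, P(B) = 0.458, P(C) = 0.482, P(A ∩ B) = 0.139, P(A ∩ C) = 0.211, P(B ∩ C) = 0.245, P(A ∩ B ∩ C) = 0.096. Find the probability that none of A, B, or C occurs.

0.149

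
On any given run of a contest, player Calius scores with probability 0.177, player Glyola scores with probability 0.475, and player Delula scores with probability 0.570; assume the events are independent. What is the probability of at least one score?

0.81420775

P(none) = (1 − 0.177) × (1 − 0.475) × (1 − 0.570) = 0.823 × 0.525 × 0.430 = 0.18579225
P(at least one) = 1 − 0.18579225 = 0.81420775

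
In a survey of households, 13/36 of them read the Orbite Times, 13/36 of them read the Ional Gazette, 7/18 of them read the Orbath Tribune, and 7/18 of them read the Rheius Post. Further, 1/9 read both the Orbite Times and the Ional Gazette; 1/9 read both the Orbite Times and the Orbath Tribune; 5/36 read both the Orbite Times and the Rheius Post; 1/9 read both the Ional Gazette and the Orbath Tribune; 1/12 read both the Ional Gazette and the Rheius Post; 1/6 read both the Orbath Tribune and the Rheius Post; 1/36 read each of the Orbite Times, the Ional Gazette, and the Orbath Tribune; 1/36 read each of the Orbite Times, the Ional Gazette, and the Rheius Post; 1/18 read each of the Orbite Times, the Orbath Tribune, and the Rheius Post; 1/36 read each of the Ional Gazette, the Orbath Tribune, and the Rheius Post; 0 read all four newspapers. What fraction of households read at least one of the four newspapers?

P(at least one) = 13/36 + 13/36 + 7/18 + 7/18 − 1/9 − 1/9 − 5/36 − 1/9 − 1/12 − 1/6 + 1/36 + 1/36 + 1/18 + 1/36 − 0 = 11/12

11/12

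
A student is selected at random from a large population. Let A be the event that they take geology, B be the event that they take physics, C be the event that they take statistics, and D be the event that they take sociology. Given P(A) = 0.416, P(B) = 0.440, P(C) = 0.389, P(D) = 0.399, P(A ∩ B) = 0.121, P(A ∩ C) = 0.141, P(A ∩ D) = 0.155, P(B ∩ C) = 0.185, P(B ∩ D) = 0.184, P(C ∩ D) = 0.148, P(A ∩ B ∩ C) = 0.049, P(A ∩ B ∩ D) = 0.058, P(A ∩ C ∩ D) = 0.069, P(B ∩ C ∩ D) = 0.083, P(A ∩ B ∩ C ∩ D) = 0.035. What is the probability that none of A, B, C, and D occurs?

P(A ∪ B ∪ C ∪ D) = 0.416 + 0.440 + 0.389 + 0.399 − 0.121 − 0.141 − 0.155 − 0.185 − 0.184 − 0.148 + 0.049 + 0.058 + 0.069 + 0.083 − 0.035 = 0.934
P(none) = 1 − 0.934 = 0.066

0.066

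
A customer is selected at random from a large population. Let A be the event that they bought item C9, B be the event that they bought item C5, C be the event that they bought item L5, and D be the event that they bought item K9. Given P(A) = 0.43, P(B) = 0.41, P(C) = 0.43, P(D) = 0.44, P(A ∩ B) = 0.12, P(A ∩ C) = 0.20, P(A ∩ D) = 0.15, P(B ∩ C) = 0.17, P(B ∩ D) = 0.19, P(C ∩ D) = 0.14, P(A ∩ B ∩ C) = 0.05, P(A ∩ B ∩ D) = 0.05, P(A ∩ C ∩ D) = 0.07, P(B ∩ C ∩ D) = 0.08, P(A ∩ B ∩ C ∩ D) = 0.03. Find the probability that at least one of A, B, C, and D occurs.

0.96

Apply inclusion-exclusion:
P(A ∪ B ∪ C ∪ D) = 0.43 + 0.41 + 0.43 + 0.44 − 0.12 − 0.20 − 0.15 − 0.17 − 0.19 − 0.14 + 0.05 + 0.05 + 0.07 + 0.08 − 0.03 = 0.96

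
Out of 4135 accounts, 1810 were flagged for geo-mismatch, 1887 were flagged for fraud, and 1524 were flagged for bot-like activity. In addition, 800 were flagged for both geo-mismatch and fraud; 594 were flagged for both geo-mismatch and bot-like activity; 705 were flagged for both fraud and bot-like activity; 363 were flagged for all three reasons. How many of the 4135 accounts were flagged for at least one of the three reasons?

Using inclusion–exclusion:
|at least one| = 1810 + 1887 + 1524 − 800 − 594 − 705 + 363 = 3485

3485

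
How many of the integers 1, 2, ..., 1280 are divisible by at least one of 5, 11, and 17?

404

Inclusion–exclusion gives
floor(1280/5) + floor(1280/11) + floor(1280/17) − floor(1280/55) − floor(1280/85) − floor(1280/187) + floor(1280/935) = 256 + 116 + 75 − 23 − 15 − 6 + 1 = 404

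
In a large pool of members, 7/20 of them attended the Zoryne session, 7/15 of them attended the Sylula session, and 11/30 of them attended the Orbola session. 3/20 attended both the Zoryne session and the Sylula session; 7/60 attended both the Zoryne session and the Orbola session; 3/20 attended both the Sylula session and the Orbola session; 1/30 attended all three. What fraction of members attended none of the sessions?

Using inclusion–exclusion:
P(union) = 7/20 + 7/15 + 11/30 − 3/20 − 7/60 − 3/20 + 1/30 = 4/5
P(none) = 1 − 4/5 = 1/5

1/5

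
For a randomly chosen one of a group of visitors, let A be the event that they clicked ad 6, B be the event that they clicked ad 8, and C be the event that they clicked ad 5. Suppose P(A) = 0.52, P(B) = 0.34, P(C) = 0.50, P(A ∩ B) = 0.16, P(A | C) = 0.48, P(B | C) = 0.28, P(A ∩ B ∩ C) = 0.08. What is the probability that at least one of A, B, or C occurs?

0.90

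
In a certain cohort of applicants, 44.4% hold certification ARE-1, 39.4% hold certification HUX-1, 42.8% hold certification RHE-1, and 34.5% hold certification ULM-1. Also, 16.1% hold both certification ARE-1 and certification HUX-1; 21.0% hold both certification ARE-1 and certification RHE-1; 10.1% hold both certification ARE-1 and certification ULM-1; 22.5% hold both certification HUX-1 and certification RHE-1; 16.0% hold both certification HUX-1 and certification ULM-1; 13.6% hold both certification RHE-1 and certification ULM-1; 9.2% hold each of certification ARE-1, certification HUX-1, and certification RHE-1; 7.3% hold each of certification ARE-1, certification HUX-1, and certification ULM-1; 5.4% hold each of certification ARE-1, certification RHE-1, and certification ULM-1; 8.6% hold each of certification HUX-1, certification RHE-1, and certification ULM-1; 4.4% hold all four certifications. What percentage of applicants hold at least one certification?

Inclusion–exclusion gives
P(at least one) = 44.4 + 39.4 + 42.8 + 34.5 − 16.1 − 21.0 − 10.1 − 22.5 − 16.0 − 13.6 + 9.2 + 7.3 + 5.4 + 8.6 − 4.4 = 87.9%

87.9%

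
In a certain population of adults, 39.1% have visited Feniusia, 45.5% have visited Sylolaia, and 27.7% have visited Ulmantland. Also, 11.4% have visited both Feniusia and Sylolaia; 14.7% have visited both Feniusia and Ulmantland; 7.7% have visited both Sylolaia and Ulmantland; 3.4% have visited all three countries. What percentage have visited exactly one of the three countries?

54.9%

By inclusion–exclusion (exactly-one form):
P(exactly one) = 39.1 + 45.5 + 27.7 − 2·11.4 − 2·14.7 − 2·7.7 + 3·3.4 = 54.9%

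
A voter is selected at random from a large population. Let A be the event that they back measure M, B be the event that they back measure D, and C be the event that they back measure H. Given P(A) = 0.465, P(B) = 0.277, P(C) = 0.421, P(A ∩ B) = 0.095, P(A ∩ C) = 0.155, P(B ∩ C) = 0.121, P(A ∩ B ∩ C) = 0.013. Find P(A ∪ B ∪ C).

0.805

By inclusion–exclusion:
P(A ∪ B ∪ C) = 0.465 + 0.277 + 0.421 − 0.095 − 0.155 − 0.121 + 0.013 = 0.805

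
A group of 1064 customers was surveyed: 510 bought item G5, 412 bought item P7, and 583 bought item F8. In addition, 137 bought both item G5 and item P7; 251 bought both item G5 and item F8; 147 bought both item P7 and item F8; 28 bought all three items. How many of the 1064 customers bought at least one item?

998

|union| = 510 + 412 + 583 − 137 − 251 − 147 + 28 = 998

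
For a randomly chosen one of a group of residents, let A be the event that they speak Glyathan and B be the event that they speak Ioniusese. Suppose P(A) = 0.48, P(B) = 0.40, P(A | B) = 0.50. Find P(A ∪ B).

P(A ∩ B) = P(B)·P(A|B) = 0.40 × 0.50 = 0.20
By inclusion–exclusion:
P(A ∪ B) = 0.48 + 0.40 − 0.20 = 0.68

0.68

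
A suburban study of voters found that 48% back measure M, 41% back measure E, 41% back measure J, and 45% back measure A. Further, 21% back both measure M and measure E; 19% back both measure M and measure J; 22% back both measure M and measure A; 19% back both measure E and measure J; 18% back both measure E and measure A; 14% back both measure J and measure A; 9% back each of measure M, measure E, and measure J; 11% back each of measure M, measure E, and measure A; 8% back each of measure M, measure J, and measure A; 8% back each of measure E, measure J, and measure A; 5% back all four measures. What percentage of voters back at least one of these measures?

P(at least one) = 48 + 41 + 41 + 45 − 21 − 19 − 22 − 19 − 18 − 14 + 9 + 11 + 8 + 8 − 5 = 93%

93%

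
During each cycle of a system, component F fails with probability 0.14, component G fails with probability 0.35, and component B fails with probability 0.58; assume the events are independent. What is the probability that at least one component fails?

0.76522

P(none) = (1 − 0.14) × (1 − 0.35) × (1 − 0.58) = 0.86 × 0.65 × 0.42 = 0.23478
P(at least one) = 1 − 0.23478 = 0.76522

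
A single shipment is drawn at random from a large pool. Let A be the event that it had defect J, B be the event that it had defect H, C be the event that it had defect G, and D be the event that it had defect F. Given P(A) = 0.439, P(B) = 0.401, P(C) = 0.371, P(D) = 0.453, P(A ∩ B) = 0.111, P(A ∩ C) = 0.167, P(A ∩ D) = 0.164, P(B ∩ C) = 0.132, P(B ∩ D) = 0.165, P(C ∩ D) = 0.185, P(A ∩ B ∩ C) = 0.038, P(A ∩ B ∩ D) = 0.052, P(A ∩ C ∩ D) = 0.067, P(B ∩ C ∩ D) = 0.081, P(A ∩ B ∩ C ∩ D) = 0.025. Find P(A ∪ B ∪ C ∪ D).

0.953

P(A ∪ B ∪ C ∪ D) = 0.439 + 0.401 + 0.371 + 0.453 − 0.111 − 0.167 − 0.164 − 0.132 − 0.165 − 0.185 + 0.038 + 0.052 + 0.067 + 0.081 − 0.025 = 0.953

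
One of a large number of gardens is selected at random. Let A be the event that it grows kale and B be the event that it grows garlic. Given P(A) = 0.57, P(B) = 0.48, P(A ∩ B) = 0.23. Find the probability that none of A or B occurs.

0.18

Using inclusion–exclusion:
P(A ∪ B) = 0.57 + 0.48 − 0.23 = 0.82
P(none) = 1 − 0.82 = 0.18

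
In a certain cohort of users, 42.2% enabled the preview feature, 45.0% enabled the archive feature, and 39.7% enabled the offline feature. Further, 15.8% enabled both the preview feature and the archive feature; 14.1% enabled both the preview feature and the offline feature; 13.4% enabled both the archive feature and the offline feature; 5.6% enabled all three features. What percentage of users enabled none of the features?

10.8%

P(at least one) = 42.2 + 45.0 + 39.7 − 15.8 − 14.1 − 13.4 + 5.6 = 89.2%
P(none) = 100% − 89.2% = 10.8%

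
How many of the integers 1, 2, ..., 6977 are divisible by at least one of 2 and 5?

4186

3488 + 1395 − 697 = 4186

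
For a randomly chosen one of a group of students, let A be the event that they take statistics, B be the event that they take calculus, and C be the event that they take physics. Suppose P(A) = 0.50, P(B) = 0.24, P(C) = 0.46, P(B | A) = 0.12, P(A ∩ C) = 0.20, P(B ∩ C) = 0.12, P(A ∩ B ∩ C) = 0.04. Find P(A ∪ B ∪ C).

P(A ∩ B) = P(A)·P(B|A) = 0.50 × 0.12 = 0.06
By inclusion-exclusion,
P(A ∪ B ∪ C) = 0.50 + 0.24 + 0.46 − 0.06 − 0.20 − 0.12 + 0.04 = 0.86

0.86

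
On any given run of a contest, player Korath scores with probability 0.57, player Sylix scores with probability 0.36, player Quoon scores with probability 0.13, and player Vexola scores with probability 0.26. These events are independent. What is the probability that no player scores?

Independence gives P(none) = ∏(1 − pᵢ).
P(none) = (1 − 0.57) × (1 − 0.36) × (1 − 0.13) × (1 − 0.26) = 0.43 × 0.64 × 0.87 × 0.74 = 0.17717376

0.17717376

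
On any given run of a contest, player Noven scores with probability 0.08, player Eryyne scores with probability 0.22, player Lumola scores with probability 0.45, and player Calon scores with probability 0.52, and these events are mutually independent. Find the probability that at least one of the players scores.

P(none) = (1 − 0.08) × (1 − 0.22) × (1 − 0.45) × (1 − 0.52) = 0.92 × 0.78 × 0.55 × 0.48 = 0.1894464
P(at least one) = 1 − 0.1894464 = 0.8105536

0.8105536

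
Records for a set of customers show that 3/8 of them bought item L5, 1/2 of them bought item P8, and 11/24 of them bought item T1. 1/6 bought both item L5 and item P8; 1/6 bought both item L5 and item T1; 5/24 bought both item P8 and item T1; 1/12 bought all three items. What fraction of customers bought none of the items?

P(at least one) = 3/8 + 1/2 + 11/24 − 1/6 − 1/6 − 5/24 + 1/12 = 7/8
P(none) = 1 − 7/8 = 1/8

1/8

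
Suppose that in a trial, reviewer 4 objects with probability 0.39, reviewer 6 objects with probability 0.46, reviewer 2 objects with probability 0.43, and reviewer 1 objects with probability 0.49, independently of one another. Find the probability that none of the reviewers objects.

Since the events are independent, P(none) is the product of the individual non-occurrence probabilities.
P(none) = (1 − 0.39) × (1 − 0.46) × (1 − 0.43) × (1 − 0.49) = 0.61 × 0.54 × 0.57 × 0.51 = 0.09575658

0.09575658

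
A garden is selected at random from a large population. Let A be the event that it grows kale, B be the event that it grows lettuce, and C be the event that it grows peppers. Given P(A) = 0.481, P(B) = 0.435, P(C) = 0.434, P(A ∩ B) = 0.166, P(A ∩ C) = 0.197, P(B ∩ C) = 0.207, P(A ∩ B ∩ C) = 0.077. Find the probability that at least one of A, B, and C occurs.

0.857

P(A ∪ B ∪ C) = 0.481 + 0.435 + 0.434 − 0.166 − 0.197 − 0.207 + 0.077 = 0.857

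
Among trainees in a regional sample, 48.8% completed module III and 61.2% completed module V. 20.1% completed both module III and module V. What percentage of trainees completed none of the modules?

10.1%

Using inclusion–exclusion:
P(union) = 48.8 + 61.2 − 20.1 = 89.9%
P(none) = 100% − 89.9% = 10.1%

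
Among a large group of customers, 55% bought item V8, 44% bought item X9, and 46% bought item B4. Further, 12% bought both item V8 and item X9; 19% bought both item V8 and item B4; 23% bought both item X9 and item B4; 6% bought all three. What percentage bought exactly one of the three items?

P(exactly one) = 55 + 44 + 46 − 2·12 − 2·19 − 2·23 + 3·6 = 55%

55%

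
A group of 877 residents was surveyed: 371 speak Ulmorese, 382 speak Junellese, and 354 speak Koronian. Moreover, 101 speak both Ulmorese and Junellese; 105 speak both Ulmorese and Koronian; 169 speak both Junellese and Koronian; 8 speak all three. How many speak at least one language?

|union| = 371 + 382 + 354 − 101 − 105 − 169 + 8 = 740

740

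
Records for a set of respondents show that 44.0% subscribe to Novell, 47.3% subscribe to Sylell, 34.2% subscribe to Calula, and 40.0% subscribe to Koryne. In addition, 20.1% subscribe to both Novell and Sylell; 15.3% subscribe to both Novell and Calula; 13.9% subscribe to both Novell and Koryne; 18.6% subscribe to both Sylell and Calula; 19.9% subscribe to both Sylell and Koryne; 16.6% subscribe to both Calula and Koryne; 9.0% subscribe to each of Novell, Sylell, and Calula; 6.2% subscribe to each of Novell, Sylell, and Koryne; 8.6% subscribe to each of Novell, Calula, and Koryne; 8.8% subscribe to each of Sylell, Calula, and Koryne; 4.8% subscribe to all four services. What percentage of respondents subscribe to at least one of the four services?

88.9%

Apply inclusion-exclusion:
P(≥1) = 44.0 + 47.3 + 34.2 + 40.0 − 20.1 − 15.3 − 13.9 − 18.6 − 19.9 − 16.6 + 9.0 + 6.2 + 8.6 + 8.8 − 4.8 = 88.9%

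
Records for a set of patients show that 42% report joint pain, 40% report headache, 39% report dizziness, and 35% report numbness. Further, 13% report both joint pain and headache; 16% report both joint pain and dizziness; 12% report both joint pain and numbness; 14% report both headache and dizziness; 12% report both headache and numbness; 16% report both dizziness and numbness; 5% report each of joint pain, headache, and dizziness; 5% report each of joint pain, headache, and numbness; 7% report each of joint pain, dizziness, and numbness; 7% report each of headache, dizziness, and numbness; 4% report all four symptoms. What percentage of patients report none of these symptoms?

7%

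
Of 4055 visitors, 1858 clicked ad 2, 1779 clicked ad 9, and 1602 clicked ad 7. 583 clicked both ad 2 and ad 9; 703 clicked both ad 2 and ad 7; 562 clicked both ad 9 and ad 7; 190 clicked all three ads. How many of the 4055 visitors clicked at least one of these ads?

N(≥1) = 1858 + 1779 + 1602 − 583 − 703 − 562 + 190 = 3581

3581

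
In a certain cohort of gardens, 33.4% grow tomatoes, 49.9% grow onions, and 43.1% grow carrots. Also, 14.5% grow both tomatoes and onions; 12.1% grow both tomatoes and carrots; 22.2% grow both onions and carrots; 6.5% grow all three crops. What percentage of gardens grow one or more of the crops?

84.1%

By inclusion-exclusion,
P(≥1) = 33.4 + 49.9 + 43.1 − 14.5 − 12.1 − 22.2 + 6.5 = 84.1%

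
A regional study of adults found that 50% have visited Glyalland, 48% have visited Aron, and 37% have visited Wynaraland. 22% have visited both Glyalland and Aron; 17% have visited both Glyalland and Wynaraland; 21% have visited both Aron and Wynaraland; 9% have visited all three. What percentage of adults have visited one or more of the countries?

By inclusion–exclusion:
P(at least one) = 50 + 48 + 37 − 22 − 17 − 21 + 9 = 84%

84%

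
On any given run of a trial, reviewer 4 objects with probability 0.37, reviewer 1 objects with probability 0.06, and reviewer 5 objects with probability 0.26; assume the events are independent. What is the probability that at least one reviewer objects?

0.561772

Independence gives P(none) = ∏(1 − pᵢ).
P(none) = (1 − 0.37) × (1 − 0.06) × (1 − 0.26) = 0.63 × 0.94 × 0.74 = 0.438228
P(at least one) = 1 − 0.438228 = 0.561772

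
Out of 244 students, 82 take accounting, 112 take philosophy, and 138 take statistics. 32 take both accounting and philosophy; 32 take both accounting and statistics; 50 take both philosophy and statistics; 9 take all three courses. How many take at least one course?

227

N(≥1) = 82 + 112 + 138 − 32 − 32 − 50 + 9 = 227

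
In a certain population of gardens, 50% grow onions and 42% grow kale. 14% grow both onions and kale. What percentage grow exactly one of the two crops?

By inclusion–exclusion (exactly-one form):
P(exactly one) = 50 + 42 − 2·14 = 64%

64%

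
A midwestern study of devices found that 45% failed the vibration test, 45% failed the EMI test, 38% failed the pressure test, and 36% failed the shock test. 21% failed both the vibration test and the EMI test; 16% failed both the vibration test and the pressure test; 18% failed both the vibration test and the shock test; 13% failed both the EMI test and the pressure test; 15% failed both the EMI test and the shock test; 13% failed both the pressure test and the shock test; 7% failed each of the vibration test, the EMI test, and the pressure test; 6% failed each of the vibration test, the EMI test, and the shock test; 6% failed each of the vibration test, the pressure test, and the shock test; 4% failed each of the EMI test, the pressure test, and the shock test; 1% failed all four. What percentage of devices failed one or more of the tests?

Inclusion–exclusion gives
P(at least one) = 45 + 45 + 38 + 36 − 21 − 16 − 18 − 13 − 15 − 13 + 7 + 6 + 6 + 4 − 1 = 90%

90%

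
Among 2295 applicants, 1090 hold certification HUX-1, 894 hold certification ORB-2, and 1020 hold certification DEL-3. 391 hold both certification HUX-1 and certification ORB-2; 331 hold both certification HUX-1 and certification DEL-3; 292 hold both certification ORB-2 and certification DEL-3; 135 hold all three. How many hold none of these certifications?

170

By inclusion-exclusion,
|union| = 1090 + 894 + 1020 − 391 − 331 − 292 + 135 = 2125
None: 2295 − 2125 = 170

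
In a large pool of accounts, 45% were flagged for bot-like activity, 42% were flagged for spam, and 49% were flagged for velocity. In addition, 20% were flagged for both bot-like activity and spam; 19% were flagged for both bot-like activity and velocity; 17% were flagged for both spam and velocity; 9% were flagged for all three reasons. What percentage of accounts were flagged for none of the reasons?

11%

P(at least one) = 45 + 42 + 49 − 20 − 19 − 17 + 9 = 89%
P(none) = 100% − 89% = 11%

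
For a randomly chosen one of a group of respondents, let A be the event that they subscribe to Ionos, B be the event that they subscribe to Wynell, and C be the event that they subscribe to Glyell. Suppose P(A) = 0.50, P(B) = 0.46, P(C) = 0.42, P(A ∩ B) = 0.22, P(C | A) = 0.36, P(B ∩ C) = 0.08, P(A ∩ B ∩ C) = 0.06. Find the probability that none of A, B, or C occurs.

0.04

P(A ∩ C) = P(A)·P(C|A) = 0.50 × 0.36 = 0.18
Inclusion–exclusion gives
P(A ∪ B ∪ C) = 0.50 + 0.46 + 0.42 − 0.22 − 0.18 − 0.08 + 0.06 = 0.96
P(none) = 1 − 0.96 = 0.04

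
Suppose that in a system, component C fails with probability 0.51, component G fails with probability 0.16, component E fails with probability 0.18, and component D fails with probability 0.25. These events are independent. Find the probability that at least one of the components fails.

P(none) = (1 − 0.51) × (1 − 0.16) × (1 − 0.18) × (1 − 0.25) = 0.49 × 0.84 × 0.82 × 0.75 = 0.253134
P(at least one) = 1 − 0.253134 = 0.746866

0.746866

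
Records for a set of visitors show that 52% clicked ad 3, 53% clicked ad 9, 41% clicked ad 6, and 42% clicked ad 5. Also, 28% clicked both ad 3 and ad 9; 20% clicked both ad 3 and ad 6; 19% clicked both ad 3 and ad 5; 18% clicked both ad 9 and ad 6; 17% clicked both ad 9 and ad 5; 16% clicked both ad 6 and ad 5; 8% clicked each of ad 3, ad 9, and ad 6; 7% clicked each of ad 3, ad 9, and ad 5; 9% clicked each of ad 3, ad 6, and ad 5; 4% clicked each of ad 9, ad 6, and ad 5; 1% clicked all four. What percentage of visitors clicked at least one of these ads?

Apply inclusion-exclusion:
P(union) = 52 + 53 + 41 + 42 − 28 − 20 − 19 − 18 − 17 − 16 + 8 + 7 + 9 + 4 − 1 = 97%

97%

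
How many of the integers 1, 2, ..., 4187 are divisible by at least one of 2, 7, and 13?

2530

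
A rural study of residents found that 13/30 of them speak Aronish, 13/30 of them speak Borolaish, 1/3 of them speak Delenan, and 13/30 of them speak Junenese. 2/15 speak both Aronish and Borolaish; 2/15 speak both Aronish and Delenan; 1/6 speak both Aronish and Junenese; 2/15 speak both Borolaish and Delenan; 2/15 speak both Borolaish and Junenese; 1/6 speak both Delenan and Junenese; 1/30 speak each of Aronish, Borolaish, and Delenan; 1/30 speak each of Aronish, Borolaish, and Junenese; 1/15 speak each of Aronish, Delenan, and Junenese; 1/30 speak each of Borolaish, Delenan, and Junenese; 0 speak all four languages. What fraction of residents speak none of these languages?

P(union) = 13/30 + 13/30 + 1/3 + 13/30 − 2/15 − 2/15 − 1/6 − 2/15 − 2/15 − 1/6 + 1/30 + 1/30 + 1/15 + 1/30 − 0 = 14/15
P(none) = 1 − 14/15 = 1/15

1/15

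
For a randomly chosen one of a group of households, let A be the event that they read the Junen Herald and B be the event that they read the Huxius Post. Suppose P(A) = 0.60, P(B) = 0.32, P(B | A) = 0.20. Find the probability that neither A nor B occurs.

0.20

P(A ∩ B) = P(A)·P(B|A) = 0.60 × 0.20 = 0.12
By inclusion-exclusion,
P(A ∪ B) = 0.60 + 0.32 − 0.12 = 0.80
P(none) = 1 − 0.80 = 0.20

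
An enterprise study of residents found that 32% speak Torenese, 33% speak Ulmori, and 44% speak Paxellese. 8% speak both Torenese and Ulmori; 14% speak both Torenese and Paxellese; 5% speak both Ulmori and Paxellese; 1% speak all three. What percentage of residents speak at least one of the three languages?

Using inclusion–exclusion:
P(union) = 32 + 33 + 44 − 8 − 14 − 5 + 1 = 83%

83%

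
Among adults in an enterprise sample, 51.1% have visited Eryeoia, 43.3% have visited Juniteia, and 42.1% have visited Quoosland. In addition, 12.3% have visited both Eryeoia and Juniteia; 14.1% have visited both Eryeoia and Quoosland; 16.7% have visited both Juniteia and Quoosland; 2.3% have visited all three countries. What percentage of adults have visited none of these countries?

By inclusion–exclusion:
P(union) = 51.1 + 43.3 + 42.1 − 12.3 − 14.1 − 16.7 + 2.3 = 95.7%
P(none) = 100% − 95.7% = 4.3%

4.3%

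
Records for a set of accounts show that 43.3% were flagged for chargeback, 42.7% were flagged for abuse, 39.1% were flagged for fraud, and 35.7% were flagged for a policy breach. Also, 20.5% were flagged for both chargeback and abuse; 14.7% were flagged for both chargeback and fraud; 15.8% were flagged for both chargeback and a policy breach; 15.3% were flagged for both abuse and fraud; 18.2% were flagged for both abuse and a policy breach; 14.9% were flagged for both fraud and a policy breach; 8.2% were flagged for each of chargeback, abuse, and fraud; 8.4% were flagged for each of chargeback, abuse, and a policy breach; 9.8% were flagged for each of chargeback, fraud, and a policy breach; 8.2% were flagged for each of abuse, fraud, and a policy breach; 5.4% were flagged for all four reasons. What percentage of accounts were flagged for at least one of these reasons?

90.6%

Inclusion–exclusion gives
P(union) = 43.3 + 42.7 + 39.1 + 35.7 − 20.5 − 14.7 − 15.8 − 15.3 − 18.2 − 14.9 + 8.2 + 8.4 + 9.8 + 8.2 − 5.4 = 90.6%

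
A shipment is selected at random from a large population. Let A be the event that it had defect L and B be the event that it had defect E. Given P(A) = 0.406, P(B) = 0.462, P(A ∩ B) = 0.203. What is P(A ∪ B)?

By inclusion–exclusion:
P(A ∪ B) = 0.406 + 0.462 − 0.203 = 0.665

0.665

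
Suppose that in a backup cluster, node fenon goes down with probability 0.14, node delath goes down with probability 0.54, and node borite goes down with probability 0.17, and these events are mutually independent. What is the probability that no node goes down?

0.328348

Since the events are independent, P(none) is the product of the individual non-occurrence probabilities.
P(none) = (1 − 0.14) × (1 − 0.54) × (1 − 0.17) = 0.86 × 0.46 × 0.83 = 0.328348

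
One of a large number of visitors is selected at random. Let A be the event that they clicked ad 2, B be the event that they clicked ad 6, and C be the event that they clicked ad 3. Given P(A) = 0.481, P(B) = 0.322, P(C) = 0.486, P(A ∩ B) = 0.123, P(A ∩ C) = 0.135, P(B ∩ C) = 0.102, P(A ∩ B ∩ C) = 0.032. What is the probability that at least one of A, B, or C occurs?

0.961

Apply inclusion-exclusion:
P(A ∪ B ∪ C) = 0.481 + 0.322 + 0.486 − 0.123 − 0.135 − 0.102 + 0.032 = 0.961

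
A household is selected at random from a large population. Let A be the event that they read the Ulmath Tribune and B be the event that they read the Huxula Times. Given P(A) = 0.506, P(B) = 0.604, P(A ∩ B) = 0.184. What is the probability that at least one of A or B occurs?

P(A ∪ B) = 0.506 + 0.604 − 0.184 = 0.926

0.926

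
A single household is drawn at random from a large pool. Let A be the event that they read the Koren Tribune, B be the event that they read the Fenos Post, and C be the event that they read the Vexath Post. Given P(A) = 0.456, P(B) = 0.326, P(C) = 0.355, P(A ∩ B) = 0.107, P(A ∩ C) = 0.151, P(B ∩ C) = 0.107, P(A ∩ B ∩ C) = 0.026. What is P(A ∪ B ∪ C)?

0.798

Using inclusion–exclusion:
P(A ∪ B ∪ C) = 0.456 + 0.326 + 0.355 − 0.107 − 0.151 − 0.107 + 0.026 = 0.798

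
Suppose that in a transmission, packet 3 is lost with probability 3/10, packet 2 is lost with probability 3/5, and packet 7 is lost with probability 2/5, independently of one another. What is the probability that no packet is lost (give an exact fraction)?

21/125

Independence gives P(none) = ∏(1 − pᵢ).
P(none) = (1 − 3/10) × (1 − 3/5) × (1 − 2/5) = 7/10 × 2/5 × 3/5 = 21/125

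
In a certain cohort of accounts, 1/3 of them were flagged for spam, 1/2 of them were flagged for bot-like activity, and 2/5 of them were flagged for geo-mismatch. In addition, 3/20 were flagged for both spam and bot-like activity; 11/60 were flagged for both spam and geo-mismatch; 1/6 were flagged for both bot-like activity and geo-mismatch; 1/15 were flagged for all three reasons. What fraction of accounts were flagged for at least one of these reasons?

4/5

By inclusion-exclusion,
P(at least one) = 1/3 + 1/2 + 2/5 − 3/20 − 11/60 − 1/6 + 1/15 = 4/5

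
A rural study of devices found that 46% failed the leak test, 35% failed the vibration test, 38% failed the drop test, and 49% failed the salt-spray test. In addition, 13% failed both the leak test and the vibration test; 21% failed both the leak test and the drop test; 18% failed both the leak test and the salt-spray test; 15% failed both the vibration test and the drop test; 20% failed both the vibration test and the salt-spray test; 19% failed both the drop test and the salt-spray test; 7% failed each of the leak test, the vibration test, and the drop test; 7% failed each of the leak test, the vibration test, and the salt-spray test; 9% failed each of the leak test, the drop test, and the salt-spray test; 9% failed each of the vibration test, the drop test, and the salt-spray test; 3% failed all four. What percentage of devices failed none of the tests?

9%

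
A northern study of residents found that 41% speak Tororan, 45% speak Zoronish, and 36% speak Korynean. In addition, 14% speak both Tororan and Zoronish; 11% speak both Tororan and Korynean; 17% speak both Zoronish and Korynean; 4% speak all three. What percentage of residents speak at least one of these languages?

P(≥1) = 41 + 45 + 36 − 14 − 11 − 17 + 4 = 84%

84%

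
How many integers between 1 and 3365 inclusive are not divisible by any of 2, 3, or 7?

962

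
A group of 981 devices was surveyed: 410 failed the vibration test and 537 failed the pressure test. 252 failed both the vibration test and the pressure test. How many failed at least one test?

|union| = 410 + 537 − 252 = 695

695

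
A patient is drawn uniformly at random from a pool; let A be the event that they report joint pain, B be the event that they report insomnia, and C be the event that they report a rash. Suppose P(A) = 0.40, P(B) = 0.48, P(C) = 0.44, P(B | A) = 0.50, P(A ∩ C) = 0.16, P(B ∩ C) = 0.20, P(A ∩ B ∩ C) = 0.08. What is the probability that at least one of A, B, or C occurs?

P(A ∩ B) = P(A)·P(B|A) = 0.40 × 0.50 = 0.20
P(A ∪ B ∪ C) = 0.40 + 0.48 + 0.44 − 0.20 − 0.16 − 0.20 + 0.08 = 0.84

0.84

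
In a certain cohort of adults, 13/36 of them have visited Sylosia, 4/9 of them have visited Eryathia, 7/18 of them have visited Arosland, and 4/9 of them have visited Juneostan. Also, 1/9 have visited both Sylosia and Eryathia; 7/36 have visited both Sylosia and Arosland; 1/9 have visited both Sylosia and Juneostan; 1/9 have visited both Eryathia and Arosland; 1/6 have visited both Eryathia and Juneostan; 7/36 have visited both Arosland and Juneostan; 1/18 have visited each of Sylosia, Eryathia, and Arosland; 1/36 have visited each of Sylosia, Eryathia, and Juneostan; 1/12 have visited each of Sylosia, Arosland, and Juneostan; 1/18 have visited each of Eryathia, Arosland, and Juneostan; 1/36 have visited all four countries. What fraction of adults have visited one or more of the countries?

17/18

By inclusion-exclusion,
P(union) = 13/36 + 4/9 + 7/18 + 4/9 − 1/9 − 7/36 − 1/9 − 1/9 − 1/6 − 7/36 + 1/18 + 1/36 + 1/12 + 1/18 − 1/36 = 17/18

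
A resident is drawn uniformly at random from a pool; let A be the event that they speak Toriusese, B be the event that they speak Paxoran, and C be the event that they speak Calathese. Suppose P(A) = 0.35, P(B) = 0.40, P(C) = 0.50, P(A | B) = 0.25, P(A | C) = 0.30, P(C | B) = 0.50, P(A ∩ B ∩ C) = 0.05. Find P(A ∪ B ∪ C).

0.85

P(A ∩ B) = P(B)·P(A|B) = 0.40 × 0.25 = 0.10
P(A ∩ C) = P(C)·P(A|C) = 0.50 × 0.30 = 0.15
P(B ∩ C) = P(B)·P(C|B) = 0.40 × 0.50 = 0.20
By inclusion–exclusion:
P(A ∪ B ∪ C) = 0.35 + 0.40 + 0.50 − 0.10 − 0.15 − 0.20 + 0.05 = 0.85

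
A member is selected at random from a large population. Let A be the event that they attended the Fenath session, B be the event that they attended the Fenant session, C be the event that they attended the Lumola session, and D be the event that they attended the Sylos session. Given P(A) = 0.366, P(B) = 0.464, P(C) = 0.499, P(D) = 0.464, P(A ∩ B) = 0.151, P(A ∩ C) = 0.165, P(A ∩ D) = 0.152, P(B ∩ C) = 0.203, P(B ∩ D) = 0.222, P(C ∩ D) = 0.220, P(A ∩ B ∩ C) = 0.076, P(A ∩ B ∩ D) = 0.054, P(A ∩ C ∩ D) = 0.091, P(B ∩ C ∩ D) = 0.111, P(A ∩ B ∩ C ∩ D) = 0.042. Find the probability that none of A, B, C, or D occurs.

By inclusion-exclusion,
P(A ∪ B ∪ C ∪ D) = 0.366 + 0.464 + 0.499 + 0.464 − 0.151 − 0.165 − 0.152 − 0.203 − 0.222 − 0.220 + 0.076 + 0.054 + 0.091 + 0.111 − 0.042 = 0.970
P(none) = 1 − 0.970 = 0.030

0.030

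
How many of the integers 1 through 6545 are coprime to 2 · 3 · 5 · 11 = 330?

By inclusion–exclusion:
floor(6545/2) + floor(6545/3) + floor(6545/5) + floor(6545/11) − floor(6545/6) − floor(6545/10) − floor(6545/22) − floor(6545/15) − floor(6545/33) − floor(6545/55) + floor(6545/30) + floor(6545/66) + floor(6545/110) + floor(6545/165) − floor(6545/330) = 3272 + 2181 + 1309 + 595 − 1090 − 654 − 297 − 436 − 198 − 119 + 218 + 99 + 59 + 39 − 19 = 4959
6545 − 4959 = 1586

1586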